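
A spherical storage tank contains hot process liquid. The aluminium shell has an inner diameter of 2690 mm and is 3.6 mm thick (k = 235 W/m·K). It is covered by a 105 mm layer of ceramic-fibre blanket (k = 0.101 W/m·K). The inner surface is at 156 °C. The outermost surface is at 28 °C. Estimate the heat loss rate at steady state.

Q ≈ 3030 W

For a spherical shell R = (1/r₁ − 1/r₂)/(4πk); film R = 1/(h·4πr²). In series:
R_aluminium shell = (1/1.345 − 1/1.3486)/(4π×235) = 6.721×10^-7 K/W
R_ceramic-fibre blanket = (1/1.3486 − 1/1.4536)/(4π×0.101) = 0.0422 K/W
R_total = 0.0422 K/W
Q = ΔT/R_total = 128/0.0422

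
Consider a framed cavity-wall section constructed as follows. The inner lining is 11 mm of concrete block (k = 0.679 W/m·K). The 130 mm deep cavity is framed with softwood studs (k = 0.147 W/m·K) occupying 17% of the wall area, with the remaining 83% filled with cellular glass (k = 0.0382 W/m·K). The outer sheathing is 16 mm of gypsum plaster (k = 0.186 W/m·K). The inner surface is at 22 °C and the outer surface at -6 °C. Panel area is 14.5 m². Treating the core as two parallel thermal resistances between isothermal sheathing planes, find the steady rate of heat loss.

Sheathing layers in series; stud and cavity paths in parallel between them.
R_inner = 0.011/(0.679×14.5) = 0.001117 K/W
R_stud  = 0.13/(0.147×0.17×14.5) = 0.3588 K/W
R_cav   = 0.13/(0.0382×0.83×14.5) = 0.2828 K/W
1/R_core = 1/R_stud + 1/R_cav → R_core = 0.1581 K/W
R_outer = 0.016/(0.186×14.5) = 0.005933 K/W
R_total = 0.1652 K/W
Q = ΔT/R_total = 28/0.1652

Q ≈ 170 W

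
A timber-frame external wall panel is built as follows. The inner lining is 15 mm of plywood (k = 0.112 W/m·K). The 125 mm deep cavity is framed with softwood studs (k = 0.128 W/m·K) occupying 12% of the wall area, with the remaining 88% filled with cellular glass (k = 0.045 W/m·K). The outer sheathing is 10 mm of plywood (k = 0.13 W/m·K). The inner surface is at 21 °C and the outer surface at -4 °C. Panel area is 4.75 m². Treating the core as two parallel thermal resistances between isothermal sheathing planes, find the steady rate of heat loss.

Q ≈ 47.8 W

Sheathing layers in series; stud and cavity paths in parallel between them.
R_inner = 0.015/(0.112×4.75) = 0.0282 K/W
R_stud  = 0.125/(0.128×0.12×4.75) = 1.713 K/W
R_cav   = 0.125/(0.045×0.88×4.75) = 0.6645 K/W
1/R_core = 1/R_stud + 1/R_cav → R_core = 0.4788 K/W
R_outer = 0.01/(0.13×4.75) = 0.01619 K/W
R_total = 0.5232 K/W
Q = ΔT/R_total = 25/0.5232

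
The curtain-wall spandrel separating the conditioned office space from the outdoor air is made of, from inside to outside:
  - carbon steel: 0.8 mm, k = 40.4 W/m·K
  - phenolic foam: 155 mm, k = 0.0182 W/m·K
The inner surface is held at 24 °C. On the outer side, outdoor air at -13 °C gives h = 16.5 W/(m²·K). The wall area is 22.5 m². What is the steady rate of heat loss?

Q ≈ 97.1 W

Thermal resistances in series:
R_carbon steel = L/(kA) = 0.0008/(40.4×22.5) = 8.801×10^-7 K/W
R_phenolic foam = L/(kA) = 0.155/(0.0182×22.5) = 0.3785 K/W
R_outer film = 1/(h_o·A) = 1/(16.5×22.5) = 0.002694 K/W
R_total = 0.3812 K/W
Q = ΔT / R_total = 37 / 0.3812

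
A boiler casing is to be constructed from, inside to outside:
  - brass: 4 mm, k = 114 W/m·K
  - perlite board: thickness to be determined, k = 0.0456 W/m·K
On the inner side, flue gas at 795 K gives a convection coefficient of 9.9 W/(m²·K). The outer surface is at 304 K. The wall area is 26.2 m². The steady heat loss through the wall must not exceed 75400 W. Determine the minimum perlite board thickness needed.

L ≈ 3.17 mm

Series thermal resistances:
R_inner film = 1/(h_i·A) = 1/(9.9×26.2) = 0.003855 K/W
R_brass = L/(kA) = 0.004/(114×26.2) = 1.339×10^-6 K/W
Sum of the known resistances R_other = 0.003857 K/W
Required total resistance R_tot = ΔT/Q_allow = 491/75400 = 0.006512 K/W
R_perlite board = R_tot − R_other = 0.002655 K/W
L = R·k·A = 0.002655×0.0456×26.2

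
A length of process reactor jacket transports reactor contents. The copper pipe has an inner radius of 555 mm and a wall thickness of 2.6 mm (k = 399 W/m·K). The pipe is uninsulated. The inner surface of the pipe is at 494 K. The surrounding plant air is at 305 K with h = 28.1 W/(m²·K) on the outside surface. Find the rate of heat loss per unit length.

Cylindrical conduction, so R = ln(r₂/r₁)/(2πkL) per layer, in series:
R_copper pipe wall = ln(557.6/555)/(2π×399×1) = 1.864×10^-6 K/W
R_outer film = 1/(h_o·2πr_oL) = 1/(28.1×2π×0.5576×1) = 0.01016 K/W
R_total = 0.01016 K/W
Q = ΔT/R_total = 189/0.01016

q′ ≈ 18600 W/m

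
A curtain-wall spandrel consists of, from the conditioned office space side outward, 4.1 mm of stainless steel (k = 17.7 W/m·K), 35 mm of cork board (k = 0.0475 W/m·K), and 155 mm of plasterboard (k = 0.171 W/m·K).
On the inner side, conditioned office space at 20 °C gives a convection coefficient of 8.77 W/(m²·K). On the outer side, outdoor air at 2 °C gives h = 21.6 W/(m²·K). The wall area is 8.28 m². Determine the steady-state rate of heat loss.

Q ≈ 82.6 W

Series thermal resistances:
R_inner film = 1/(h_i·A) = 1/(8.77×8.28) = 0.01377 K/W
R_stainless steel = L/(kA) = 0.0041/(17.7×8.28) = 2.798×10^-5 K/W
R_cork board = L/(kA) = 0.035/(0.0475×8.28) = 0.08899 K/W
R_plasterboard = L/(kA) = 0.155/(0.171×8.28) = 0.1095 K/W
R_outer film = 1/(h_o·A) = 1/(21.6×8.28) = 0.005591 K/W
R_total = 0.2179 K/W
Q = ΔT / R_total = 18 / 0.2179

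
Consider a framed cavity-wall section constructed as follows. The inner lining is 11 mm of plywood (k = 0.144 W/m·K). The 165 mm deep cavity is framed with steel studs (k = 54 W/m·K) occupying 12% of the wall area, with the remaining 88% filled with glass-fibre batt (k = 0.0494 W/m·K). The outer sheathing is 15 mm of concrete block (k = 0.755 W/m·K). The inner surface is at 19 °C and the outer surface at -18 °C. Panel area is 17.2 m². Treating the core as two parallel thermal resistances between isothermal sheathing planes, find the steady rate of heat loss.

Q ≈ 5240 W

Sheathing layers in series; stud and cavity paths in parallel between them.
R_inner = 0.011/(0.144×17.2) = 0.004441 K/W
R_stud  = 0.165/(54×0.12×17.2) = 0.00148 K/W
R_cav   = 0.165/(0.0494×0.88×17.2) = 0.2207 K/W
1/R_core = 1/R_stud + 1/R_cav → R_core = 0.001471 K/W
R_outer = 0.015/(0.755×17.2) = 0.001155 K/W
R_total = 0.007067 K/W
Q = ΔT/R_total = 37/0.007067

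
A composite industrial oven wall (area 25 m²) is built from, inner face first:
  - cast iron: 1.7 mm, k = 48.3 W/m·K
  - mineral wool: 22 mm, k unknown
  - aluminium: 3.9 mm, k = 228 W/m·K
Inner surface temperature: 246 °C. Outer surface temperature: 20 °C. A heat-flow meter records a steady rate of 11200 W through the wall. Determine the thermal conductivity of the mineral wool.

k ≈ 0.0436 W/(m·K)

Model the wall as resistances in series:
R_cast iron = L/(kA) = 0.0017/(48.3×25) = 1.408×10^-6 K/W
R_aluminium = L/(kA) = 0.0039/(228×25) = 6.842×10^-7 K/W
Sum of known resistances R_other = 2.092×10^-6 K/W
Total R = ΔT/Q = 226/11200 = 0.02018 K/W
R_mineral wool = R_total − R_other = 0.02018 K/W
k = L/(R·A) = 0.022/(0.02018×25)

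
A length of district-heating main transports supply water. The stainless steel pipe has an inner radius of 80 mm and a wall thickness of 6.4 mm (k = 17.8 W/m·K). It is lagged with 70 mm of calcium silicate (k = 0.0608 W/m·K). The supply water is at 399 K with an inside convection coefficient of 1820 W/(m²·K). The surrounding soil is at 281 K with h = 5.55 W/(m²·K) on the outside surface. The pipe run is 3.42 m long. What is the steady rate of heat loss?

Treating each annulus and film as a series resistance:
R_inner film = 1/(h_i·2πr₁L) = 1/(1820×2π×0.08×3.42) = 3.196×10^-4 K/W
R_stainless steel pipe wall = ln(86.4/80)/(2π×17.8×3.42) = 2.012×10^-4 K/W
R_calcium silicate = ln(156.4/86.4)/(2π×0.0608×3.42) = 0.4542 K/W
R_outer film = 1/(h_o·2πr_oL) = 1/(5.55×2π×0.1564×3.42) = 0.05361 K/W
R_total = 0.5083 K/W
Q = ΔT/R_total = 118/0.5083

Q ≈ 232 W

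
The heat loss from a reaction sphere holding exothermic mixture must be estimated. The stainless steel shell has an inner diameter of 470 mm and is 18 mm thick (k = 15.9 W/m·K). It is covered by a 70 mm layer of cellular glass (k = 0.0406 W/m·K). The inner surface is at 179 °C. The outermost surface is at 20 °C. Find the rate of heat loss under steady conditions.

Q ≈ 94.6 W

Each spherical layer contributes R = (1/r_i − 1/r_o)/(4πk):
R_stainless steel shell = (1/0.235 − 1/0.253)/(4π×15.9) = 0.001515 K/W
R_cellular glass = (1/0.253 − 1/0.323)/(4π×0.0406) = 1.679 K/W
R_total = 1.68 K/W
Q = ΔT/R_total = 159/1.68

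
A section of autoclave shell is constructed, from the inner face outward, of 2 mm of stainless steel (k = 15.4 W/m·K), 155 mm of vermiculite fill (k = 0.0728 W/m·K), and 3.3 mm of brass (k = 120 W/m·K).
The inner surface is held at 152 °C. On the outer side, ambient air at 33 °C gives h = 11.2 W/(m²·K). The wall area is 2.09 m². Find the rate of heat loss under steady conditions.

Q ≈ 112 W

Series thermal resistances:
R_stainless steel = L/(kA) = 0.002/(15.4×2.09) = 6.214×10^-5 K/W
R_vermiculite fill = L/(kA) = 0.155/(0.0728×2.09) = 1.019 K/W
R_brass = L/(kA) = 0.0033/(120×2.09) = 1.316×10^-5 K/W
R_outer film = 1/(h_o·A) = 1/(11.2×2.09) = 0.04272 K/W
R_total = 1.062 K/W
Q = ΔT / R_total = 119 / 1.062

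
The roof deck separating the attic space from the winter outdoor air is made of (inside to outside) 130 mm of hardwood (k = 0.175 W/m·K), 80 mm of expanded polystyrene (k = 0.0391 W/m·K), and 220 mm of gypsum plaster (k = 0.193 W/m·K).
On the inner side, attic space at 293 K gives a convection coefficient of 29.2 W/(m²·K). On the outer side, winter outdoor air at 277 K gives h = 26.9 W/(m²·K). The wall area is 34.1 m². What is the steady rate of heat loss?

Q ≈ 136 W

Thermal resistances in series:
R_inner film = 1/(h_i·A) = 1/(29.2×34.1) = 0.001004 K/W
R_hardwood = L/(kA) = 0.13/(0.175×34.1) = 0.02178 K/W
R_expanded polystyrene = L/(kA) = 0.08/(0.0391×34.1) = 0.06 K/W
R_gypsum plaster = L/(kA) = 0.22/(0.193×34.1) = 0.03343 K/W
R_outer film = 1/(h_o·A) = 1/(26.9×34.1) = 0.00109 K/W
R_total = 0.1173 K/W
Q = ΔT / R_total = 16 / 0.1173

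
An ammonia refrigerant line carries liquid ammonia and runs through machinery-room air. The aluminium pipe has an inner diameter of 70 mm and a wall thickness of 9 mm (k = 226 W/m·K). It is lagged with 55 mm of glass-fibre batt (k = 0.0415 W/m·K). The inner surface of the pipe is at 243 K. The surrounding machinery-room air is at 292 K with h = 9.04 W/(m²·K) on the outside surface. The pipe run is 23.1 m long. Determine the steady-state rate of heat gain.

Q ≈ 344 W

For a radial system each layer contributes R = ln(r_out/r_in)/(2πkL); films add R = 1/(hA).
R_aluminium pipe wall = ln(44/35)/(2π×226×23.1) = 6.976×10^-6 K/W
R_glass-fibre batt = ln(99/44)/(2π×0.0415×23.1) = 0.1346 K/W
R_outer film = 1/(h_o·2πr_oL) = 1/(9.04×2π×0.099×23.1) = 0.007698 K/W
R_total = 0.1423 K/W
Q = ΔT/R_total = 49/0.1423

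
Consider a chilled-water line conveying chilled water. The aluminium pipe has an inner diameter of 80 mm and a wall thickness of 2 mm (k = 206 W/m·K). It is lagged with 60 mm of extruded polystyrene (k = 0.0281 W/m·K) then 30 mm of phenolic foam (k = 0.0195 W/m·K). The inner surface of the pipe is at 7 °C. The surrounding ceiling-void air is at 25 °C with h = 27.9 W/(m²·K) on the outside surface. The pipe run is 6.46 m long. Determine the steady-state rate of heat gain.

Q ≈ 16.2 W

Radial resistances (cylindrical: R_cond = ln(r_o/r_i)/(2πkL), R_conv = 1/(h·2πrL)):
R_aluminium pipe wall = ln(42/40)/(2π×206×6.46) = 5.835×10^-6 K/W
R_extruded polystyrene = ln(102/42)/(2π×0.0281×6.46) = 0.778 K/W
R_phenolic foam = ln(132/102)/(2π×0.0195×6.46) = 0.3258 K/W
R_outer film = 1/(h_o·2πr_oL) = 1/(27.9×2π×0.132×6.46) = 0.00669 K/W
R_total = 1.11 K/W
Q = ΔT/R_total = 18/1.11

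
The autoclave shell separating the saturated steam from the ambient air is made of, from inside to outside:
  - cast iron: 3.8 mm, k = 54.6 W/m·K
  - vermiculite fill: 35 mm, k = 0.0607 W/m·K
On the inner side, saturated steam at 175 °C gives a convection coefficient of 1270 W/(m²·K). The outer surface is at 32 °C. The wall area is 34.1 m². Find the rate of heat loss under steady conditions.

Thermal resistances in series:
R_inner film = 1/(h_i·A) = 1/(1270×34.1) = 2.309×10^-5 K/W
R_cast iron = L/(kA) = 0.0038/(54.6×34.1) = 2.041×10^-6 K/W
R_vermiculite fill = L/(kA) = 0.035/(0.0607×34.1) = 0.01691 K/W
R_total = 0.01693 K/W
Q = ΔT / R_total = 143 / 0.01693

Q ≈ 8440 W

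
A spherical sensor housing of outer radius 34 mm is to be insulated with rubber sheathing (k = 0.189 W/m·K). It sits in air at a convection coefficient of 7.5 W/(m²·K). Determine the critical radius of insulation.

For a sphere r_cr = 2k/h = 2×0.189/7.5
r_cr = 50.4 mm; since the bare radius (34 mm) is below r_cr, adding a thin layer of insulation will *increase* heat loss.

r_cr ≈ 50.4 mm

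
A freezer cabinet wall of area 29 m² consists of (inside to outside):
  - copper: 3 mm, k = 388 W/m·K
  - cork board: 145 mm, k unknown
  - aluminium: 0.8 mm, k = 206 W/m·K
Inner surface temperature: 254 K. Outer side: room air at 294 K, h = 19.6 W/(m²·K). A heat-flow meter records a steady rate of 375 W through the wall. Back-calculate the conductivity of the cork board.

Thermal resistances in series:
R_copper = L/(kA) = 0.003/(388×29) = 2.666×10^-7 K/W
R_aluminium = L/(kA) = 0.0008/(206×29) = 1.339×10^-7 K/W
R_outer film = 1/(h_o·A) = 1/(19.6×29) = 0.001759 K/W
Sum of known resistances R_other = 0.00176 K/W
Total R = ΔT/Q = 40/375 = 0.1067 K/W
R_cork board = R_total − R_other = 0.1049 K/W
k = L/(R·A) = 0.145/(0.1049×29)

k ≈ 0.0477 W/(m·K)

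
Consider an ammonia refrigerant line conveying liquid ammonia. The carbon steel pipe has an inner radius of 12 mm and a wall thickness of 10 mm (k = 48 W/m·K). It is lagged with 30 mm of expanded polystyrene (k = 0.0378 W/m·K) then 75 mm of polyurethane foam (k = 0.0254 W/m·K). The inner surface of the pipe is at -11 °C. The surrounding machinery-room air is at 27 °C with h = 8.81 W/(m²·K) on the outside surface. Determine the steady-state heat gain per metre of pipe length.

q′ ≈ 4.06 W/m

Per-layer cylindrical resistances, series-summed:
R_carbon steel pipe wall = ln(22/12)/(2π×48×1) = 0.00201 K/W
R_expanded polystyrene = ln(52/22)/(2π×0.0378×1) = 3.622 K/W
R_polyurethane foam = ln(127/52)/(2π×0.0254×1) = 5.595 K/W
R_outer film = 1/(h_o·2πr_oL) = 1/(8.81×2π×0.127×1) = 0.1422 K/W
R_total = 9.361 K/W
Q = ΔT/R_total = 38/9.361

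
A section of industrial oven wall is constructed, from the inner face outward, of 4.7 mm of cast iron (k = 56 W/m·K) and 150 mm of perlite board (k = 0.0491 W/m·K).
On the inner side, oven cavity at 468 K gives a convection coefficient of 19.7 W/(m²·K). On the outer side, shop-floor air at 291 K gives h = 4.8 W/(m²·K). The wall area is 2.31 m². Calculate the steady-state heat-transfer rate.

Q ≈ 123 W

Using the resistance-network approach (series):
R_inner film = 1/(h_i·A) = 1/(19.7×2.31) = 0.02197 K/W
R_cast iron = L/(kA) = 0.0047/(56×2.31) = 3.633×10^-5 K/W
R_perlite board = L/(kA) = 0.15/(0.0491×2.31) = 1.323 K/W
R_outer film = 1/(h_o·A) = 1/(4.8×2.31) = 0.09019 K/W
R_total = 1.435 K/W
Q = ΔT / R_total = 177 / 1.435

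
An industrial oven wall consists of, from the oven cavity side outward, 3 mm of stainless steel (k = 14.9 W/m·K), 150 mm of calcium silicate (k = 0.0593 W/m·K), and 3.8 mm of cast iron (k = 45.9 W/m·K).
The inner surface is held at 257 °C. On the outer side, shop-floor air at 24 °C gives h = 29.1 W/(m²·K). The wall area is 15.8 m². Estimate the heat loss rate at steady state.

Q ≈ 1440 W

Series thermal resistances:
R_stainless steel = L/(kA) = 0.003/(14.9×15.8) = 1.274×10^-5 K/W
R_calcium silicate = L/(kA) = 0.15/(0.0593×15.8) = 0.1601 K/W
R_cast iron = L/(kA) = 0.0038/(45.9×15.8) = 5.24×10^-6 K/W
R_outer film = 1/(h_o·A) = 1/(29.1×15.8) = 0.002175 K/W
R_total = 0.1623 K/W
Q = ΔT / R_total = 233 / 0.1623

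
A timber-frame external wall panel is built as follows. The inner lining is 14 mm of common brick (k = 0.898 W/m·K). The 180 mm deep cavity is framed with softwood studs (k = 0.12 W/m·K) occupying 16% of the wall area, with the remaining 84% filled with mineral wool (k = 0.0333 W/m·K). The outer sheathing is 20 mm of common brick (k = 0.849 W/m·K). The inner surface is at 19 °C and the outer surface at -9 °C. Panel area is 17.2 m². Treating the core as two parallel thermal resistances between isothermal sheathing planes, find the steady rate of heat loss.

Sheathing layers in series; stud and cavity paths in parallel between them.
R_inner = 0.014/(0.898×17.2) = 9.064×10^-4 K/W
R_stud  = 0.18/(0.12×0.16×17.2) = 0.5451 K/W
R_cav   = 0.18/(0.0333×0.84×17.2) = 0.3741 K/W
1/R_core = 1/R_stud + 1/R_cav → R_core = 0.2219 K/W
R_outer = 0.02/(0.849×17.2) = 0.00137 K/W
R_total = 0.2241 K/W
Q = ΔT/R_total = 28/0.2241

Q ≈ 125 W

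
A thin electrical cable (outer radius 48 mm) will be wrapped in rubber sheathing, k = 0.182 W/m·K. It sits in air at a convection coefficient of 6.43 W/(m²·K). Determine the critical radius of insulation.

For a cylinder r_cr = k/h = 0.182/6.43
r_cr = 28.3 mm; since the bare radius (48 mm) is above r_cr, any added insulation will reduce heat loss.

r_cr ≈ 28.3 mm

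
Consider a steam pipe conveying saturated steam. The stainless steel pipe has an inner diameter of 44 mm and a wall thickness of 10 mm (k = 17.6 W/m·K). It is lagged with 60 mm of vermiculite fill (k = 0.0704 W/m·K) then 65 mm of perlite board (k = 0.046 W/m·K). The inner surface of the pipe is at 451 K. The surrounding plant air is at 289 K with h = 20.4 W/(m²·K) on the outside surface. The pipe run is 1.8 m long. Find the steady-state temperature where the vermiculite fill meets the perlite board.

T ≈ 361 K

Per-layer cylindrical resistances, series-summed:
R_stainless steel pipe wall = ln(32/22)/(2π×17.6×1.8) = 0.001882 K/W
R_vermiculite fill = ln(92/32)/(2π×0.0704×1.8) = 1.326 K/W
R_perlite board = ln(157/92)/(2π×0.046×1.8) = 1.027 K/W
R_outer film = 1/(h_o·2πr_oL) = 1/(20.4×2π×0.157×1.8) = 0.02761 K/W
R_total = 2.383 K/W
Q = ΔT/R_total = 162/2.383
Q = 68 W
T_interface = T_inner − Q·ΣR(inner→interface) = 451 − 68×1.328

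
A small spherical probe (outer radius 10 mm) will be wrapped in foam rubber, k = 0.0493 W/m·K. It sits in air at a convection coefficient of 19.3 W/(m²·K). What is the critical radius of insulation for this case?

For a sphere r_cr = 2k/h = 2×0.0493/19.3
r_cr = 5.11 mm; since the bare radius (10 mm) is above r_cr, any added insulation will reduce heat loss.

r_cr ≈ 5.11 mm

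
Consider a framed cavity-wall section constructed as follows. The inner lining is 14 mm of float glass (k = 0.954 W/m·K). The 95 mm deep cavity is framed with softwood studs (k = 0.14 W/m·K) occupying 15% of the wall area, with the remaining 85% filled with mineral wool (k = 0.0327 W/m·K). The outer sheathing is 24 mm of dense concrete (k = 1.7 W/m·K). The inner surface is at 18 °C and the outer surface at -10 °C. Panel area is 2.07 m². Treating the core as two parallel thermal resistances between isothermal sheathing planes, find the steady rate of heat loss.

Q ≈ 29.3 W

Sheathing layers in series; stud and cavity paths in parallel between them.
R_inner = 0.014/(0.954×2.07) = 0.007089 K/W
R_stud  = 0.095/(0.14×0.15×2.07) = 2.185 K/W
R_cav   = 0.095/(0.0327×0.85×2.07) = 1.651 K/W
1/R_core = 1/R_stud + 1/R_cav → R_core = 0.9405 K/W
R_outer = 0.024/(1.7×2.07) = 0.00682 K/W
R_total = 0.9545 K/W
Q = ΔT/R_total = 28/0.9545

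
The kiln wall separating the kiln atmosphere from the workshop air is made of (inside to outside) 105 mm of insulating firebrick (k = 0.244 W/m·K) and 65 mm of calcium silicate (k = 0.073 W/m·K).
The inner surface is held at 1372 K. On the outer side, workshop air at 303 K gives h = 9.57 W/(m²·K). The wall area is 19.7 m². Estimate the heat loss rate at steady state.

Treating each layer as a thermal resistance in series:
R_insulating firebrick = L/(kA) = 0.105/(0.244×19.7) = 0.02184 K/W
R_calcium silicate = L/(kA) = 0.065/(0.073×19.7) = 0.0452 K/W
R_outer film = 1/(h_o·A) = 1/(9.57×19.7) = 0.005304 K/W
R_total = 0.07235 K/W
Q = ΔT / R_total = 1069 / 0.07235

Q ≈ 14800 W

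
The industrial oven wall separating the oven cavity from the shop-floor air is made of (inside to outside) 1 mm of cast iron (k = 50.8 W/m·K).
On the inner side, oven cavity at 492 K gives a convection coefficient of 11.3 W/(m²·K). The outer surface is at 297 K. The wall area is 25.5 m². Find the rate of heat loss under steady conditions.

Q ≈ 56200 W

Series thermal resistances:
R_inner film = 1/(h_i·A) = 1/(11.3×25.5) = 0.00347 K/W
R_cast iron = L/(kA) = 0.001/(50.8×25.5) = 7.72×10^-7 K/W
R_total = 0.003471 K/W
Q = ΔT / R_total = 195 / 0.003471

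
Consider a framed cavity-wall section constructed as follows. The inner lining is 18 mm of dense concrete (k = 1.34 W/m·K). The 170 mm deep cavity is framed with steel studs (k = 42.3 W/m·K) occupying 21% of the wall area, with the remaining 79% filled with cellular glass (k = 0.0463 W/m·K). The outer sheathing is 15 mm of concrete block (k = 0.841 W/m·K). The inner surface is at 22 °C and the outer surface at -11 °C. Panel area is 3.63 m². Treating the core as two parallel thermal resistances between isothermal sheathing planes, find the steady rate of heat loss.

Sheathing layers in series; stud and cavity paths in parallel between them.
R_inner = 0.018/(1.34×3.63) = 0.003701 K/W
R_stud  = 0.17/(42.3×0.21×3.63) = 0.005272 K/W
R_cav   = 0.17/(0.0463×0.79×3.63) = 1.28 K/W
1/R_core = 1/R_stud + 1/R_cav → R_core = 0.00525 K/W
R_outer = 0.015/(0.841×3.63) = 0.004913 K/W
R_total = 0.01386 K/W
Q = ΔT/R_total = 33/0.01386

Q ≈ 2380 W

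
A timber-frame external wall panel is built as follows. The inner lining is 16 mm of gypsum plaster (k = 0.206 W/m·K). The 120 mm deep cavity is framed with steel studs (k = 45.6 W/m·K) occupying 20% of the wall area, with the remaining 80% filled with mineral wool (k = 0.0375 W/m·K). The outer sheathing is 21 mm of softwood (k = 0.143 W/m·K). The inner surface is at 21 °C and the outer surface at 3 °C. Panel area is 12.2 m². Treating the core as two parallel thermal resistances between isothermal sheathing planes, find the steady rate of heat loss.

Sheathing layers in series; stud and cavity paths in parallel between them.
R_inner = 0.016/(0.206×12.2) = 0.006366 K/W
R_stud  = 0.12/(45.6×0.2×12.2) = 0.001079 K/W
R_cav   = 0.12/(0.0375×0.8×12.2) = 0.3279 K/W
1/R_core = 1/R_stud + 1/R_cav → R_core = 0.001075 K/W
R_outer = 0.021/(0.143×12.2) = 0.01204 K/W
R_total = 0.01948 K/W
Q = ΔT/R_total = 18/0.01948

Q ≈ 924 W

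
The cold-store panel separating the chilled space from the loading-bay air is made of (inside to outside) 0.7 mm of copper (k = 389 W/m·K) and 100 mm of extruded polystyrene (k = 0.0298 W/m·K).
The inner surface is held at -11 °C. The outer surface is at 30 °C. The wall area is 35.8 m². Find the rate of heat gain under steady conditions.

Q ≈ 437 W

Thermal resistances in series:
R_copper = L/(kA) = 0.0007/(389×35.8) = 5.026×10^-8 K/W
R_extruded polystyrene = L/(kA) = 0.1/(0.0298×35.8) = 0.09373 K/W
R_total = 0.09373 K/W
Q = ΔT / R_total = 41 / 0.09373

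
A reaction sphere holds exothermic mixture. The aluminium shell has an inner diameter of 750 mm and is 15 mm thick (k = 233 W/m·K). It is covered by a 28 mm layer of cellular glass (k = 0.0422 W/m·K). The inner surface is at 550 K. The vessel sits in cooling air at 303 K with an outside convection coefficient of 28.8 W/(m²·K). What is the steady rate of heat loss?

Radial (spherical) resistances in series:
R_aluminium shell = (1/0.375 − 1/0.39)/(4π×233) = 3.503×10^-5 K/W
R_cellular glass = (1/0.39 − 1/0.418)/(4π×0.0422) = 0.3239 K/W
R_outer film = 1/(h·4πr_o²) = 1/(28.8×4π×0.418²) = 0.01581 K/W
R_total = 0.3397 K/W
Q = ΔT/R_total = 247/0.3397

Q ≈ 727 W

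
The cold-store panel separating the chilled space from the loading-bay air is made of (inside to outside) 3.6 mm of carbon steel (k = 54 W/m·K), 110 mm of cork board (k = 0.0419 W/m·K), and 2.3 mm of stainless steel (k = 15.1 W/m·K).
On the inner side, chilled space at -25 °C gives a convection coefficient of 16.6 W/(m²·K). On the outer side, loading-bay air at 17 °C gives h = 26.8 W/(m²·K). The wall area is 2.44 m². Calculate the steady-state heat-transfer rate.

Series thermal resistances:
R_inner film = 1/(h_i·A) = 1/(16.6×2.44) = 0.02469 K/W
R_carbon steel = L/(kA) = 0.0036/(54×2.44) = 2.732×10^-5 K/W
R_cork board = L/(kA) = 0.11/(0.0419×2.44) = 1.076 K/W
R_stainless steel = L/(kA) = 0.0023/(15.1×2.44) = 6.243×10^-5 K/W
R_outer film = 1/(h_o·A) = 1/(26.8×2.44) = 0.01529 K/W
R_total = 1.116 K/W
Q = ΔT / R_total = 42 / 1.116

Q ≈ 37.6 W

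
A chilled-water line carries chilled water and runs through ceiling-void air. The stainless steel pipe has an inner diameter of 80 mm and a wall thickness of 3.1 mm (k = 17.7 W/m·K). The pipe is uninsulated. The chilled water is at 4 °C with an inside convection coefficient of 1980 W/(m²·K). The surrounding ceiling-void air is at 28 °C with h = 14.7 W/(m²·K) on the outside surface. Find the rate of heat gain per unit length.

Cylindrical conduction, so R = ln(r₂/r₁)/(2πkL) per layer, in series:
R_inner film = 1/(h_i·2πr₁L) = 1/(1980×2π×0.04×1) = 0.00201 K/W
R_stainless steel pipe wall = ln(43.1/40)/(2π×17.7×1) = 6.712×10^-4 K/W
R_outer film = 1/(h_o·2πr_oL) = 1/(14.7×2π×0.0431×1) = 0.2512 K/W
R_total = 0.2539 K/W
Q = ΔT/R_total = 24/0.2539

q′ ≈ 94.5 W/m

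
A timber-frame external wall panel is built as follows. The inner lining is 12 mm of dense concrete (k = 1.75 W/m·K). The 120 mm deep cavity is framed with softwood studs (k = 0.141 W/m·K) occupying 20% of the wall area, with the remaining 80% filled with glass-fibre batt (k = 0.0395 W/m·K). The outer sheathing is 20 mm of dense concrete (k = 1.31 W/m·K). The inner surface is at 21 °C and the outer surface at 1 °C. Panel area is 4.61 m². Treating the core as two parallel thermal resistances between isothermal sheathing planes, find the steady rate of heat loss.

Sheathing layers in series; stud and cavity paths in parallel between them.
R_inner = 0.012/(1.75×4.61) = 0.001487 K/W
R_stud  = 0.12/(0.141×0.2×4.61) = 0.9231 K/W
R_cav   = 0.12/(0.0395×0.8×4.61) = 0.8237 K/W
1/R_core = 1/R_stud + 1/R_cav → R_core = 0.4353 K/W
R_outer = 0.02/(1.31×4.61) = 0.003312 K/W
R_total = 0.4401 K/W
Q = ΔT/R_total = 20/0.4401

Q ≈ 45.4 W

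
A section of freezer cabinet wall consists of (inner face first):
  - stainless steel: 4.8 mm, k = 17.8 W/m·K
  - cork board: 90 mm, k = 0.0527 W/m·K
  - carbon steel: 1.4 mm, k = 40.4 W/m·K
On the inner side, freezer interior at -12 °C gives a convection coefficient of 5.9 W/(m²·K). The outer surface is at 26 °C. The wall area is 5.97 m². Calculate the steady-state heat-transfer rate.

Q ≈ 121 W

Using the resistance-network approach (series):
R_inner film = 1/(h_i·A) = 1/(5.9×5.97) = 0.02839 K/W
R_stainless steel = L/(kA) = 0.0048/(17.8×5.97) = 4.517×10^-5 K/W
R_cork board = L/(kA) = 0.09/(0.0527×5.97) = 0.2861 K/W
R_carbon steel = L/(kA) = 0.0014/(40.4×5.97) = 5.805×10^-6 K/W
R_total = 0.3145 K/W
Q = ΔT / R_total = 38 / 0.3145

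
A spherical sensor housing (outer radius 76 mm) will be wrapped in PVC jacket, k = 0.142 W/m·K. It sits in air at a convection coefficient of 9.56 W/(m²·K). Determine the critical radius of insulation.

r_cr ≈ 29.7 mm

For a sphere r_cr = 2k/h = 2×0.142/9.56
r_cr = 29.7 mm; since the bare radius (76 mm) is above r_cr, any added insulation will reduce heat loss.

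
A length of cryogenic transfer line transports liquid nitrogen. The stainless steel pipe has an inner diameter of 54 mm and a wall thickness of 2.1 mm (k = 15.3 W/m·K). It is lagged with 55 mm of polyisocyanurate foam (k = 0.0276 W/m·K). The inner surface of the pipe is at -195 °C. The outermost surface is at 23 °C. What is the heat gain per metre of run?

For a radial system each layer contributes R = ln(r_out/r_in)/(2πkL); films add R = 1/(hA).
R_stainless steel pipe wall = ln(29.1/27)/(2π×15.3×1) = 7.791×10^-4 K/W
R_polyisocyanurate foam = ln(84.1/29.1)/(2π×0.0276×1) = 6.12 K/W
R_total = 6.121 K/W
Q = ΔT/R_total = 218/6.121

q′ ≈ 35.6 W/m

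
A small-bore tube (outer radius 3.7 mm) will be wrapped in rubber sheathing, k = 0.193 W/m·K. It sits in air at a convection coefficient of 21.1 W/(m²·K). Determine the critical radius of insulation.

For a cylinder r_cr = k/h = 0.193/21.1
r_cr = 9.15 mm; since the bare radius (3.7 mm) is below r_cr, adding a thin layer of insulation will *increase* heat loss.

r_cr ≈ 9.15 mm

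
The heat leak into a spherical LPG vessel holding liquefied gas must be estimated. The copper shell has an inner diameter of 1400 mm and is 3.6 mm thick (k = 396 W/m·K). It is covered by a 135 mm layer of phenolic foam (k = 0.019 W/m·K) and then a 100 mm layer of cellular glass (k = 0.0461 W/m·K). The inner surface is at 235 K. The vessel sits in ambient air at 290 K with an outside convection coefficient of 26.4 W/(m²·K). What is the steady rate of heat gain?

Q ≈ 46.6 W

Each spherical layer contributes R = (1/r_i − 1/r_o)/(4πk):
R_copper shell = (1/0.7 − 1/0.7036)/(4π×396) = 1.469×10^-6 K/W
R_phenolic foam = (1/0.7036 − 1/0.8386)/(4π×0.019) = 0.9583 K/W
R_cellular glass = (1/0.8386 − 1/0.9386)/(4π×0.0461) = 0.2193 K/W
R_outer film = 1/(h·4πr_o²) = 1/(26.4×4π×0.9386²) = 0.003422 K/W
R_total = 1.181 K/W
Q = ΔT/R_total = 55/1.181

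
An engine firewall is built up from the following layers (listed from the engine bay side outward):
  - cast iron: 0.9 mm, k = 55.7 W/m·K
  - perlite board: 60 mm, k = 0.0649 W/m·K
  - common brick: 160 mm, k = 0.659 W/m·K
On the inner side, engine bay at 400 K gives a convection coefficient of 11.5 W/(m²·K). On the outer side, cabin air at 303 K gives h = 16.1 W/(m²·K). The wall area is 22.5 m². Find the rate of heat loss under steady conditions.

Treating each layer as a thermal resistance in series:
R_inner film = 1/(h_i·A) = 1/(11.5×22.5) = 0.003865 K/W
R_cast iron = L/(kA) = 0.0009/(55.7×22.5) = 7.181×10^-7 K/W
R_perlite board = L/(kA) = 0.06/(0.0649×22.5) = 0.04109 K/W
R_common brick = L/(kA) = 0.16/(0.659×22.5) = 0.01079 K/W
R_outer film = 1/(h_o·A) = 1/(16.1×22.5) = 0.002761 K/W
R_total = 0.05851 K/W
Q = ΔT / R_total = 97 / 0.05851

Q ≈ 1660 W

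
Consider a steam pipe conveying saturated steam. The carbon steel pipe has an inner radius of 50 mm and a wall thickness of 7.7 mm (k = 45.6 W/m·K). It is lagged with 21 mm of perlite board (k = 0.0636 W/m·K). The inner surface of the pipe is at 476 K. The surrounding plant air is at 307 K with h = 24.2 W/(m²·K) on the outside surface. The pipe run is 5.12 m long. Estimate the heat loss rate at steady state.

Cylindrical conduction, so R = ln(r₂/r₁)/(2πkL) per layer, in series:
R_carbon steel pipe wall = ln(57.7/50)/(2π×45.6×5.12) = 9.764×10^-5 K/W
R_perlite board = ln(78.7/57.7)/(2π×0.0636×5.12) = 0.1517 K/W
R_outer film = 1/(h_o·2πr_oL) = 1/(24.2×2π×0.0787×5.12) = 0.01632 K/W
R_total = 0.1681 K/W
Q = ΔT/R_total = 169/0.1681

Q ≈ 1010 W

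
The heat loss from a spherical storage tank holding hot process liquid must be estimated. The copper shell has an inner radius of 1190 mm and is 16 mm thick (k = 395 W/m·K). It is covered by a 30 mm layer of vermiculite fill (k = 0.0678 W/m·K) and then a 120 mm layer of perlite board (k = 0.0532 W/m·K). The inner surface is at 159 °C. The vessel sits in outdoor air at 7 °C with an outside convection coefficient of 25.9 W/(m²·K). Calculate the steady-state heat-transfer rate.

Q ≈ 1150 W

Each spherical layer contributes R = (1/r_i − 1/r_o)/(4πk):
R_copper shell = (1/1.19 − 1/1.206)/(4π×395) = 2.246×10^-6 K/W
R_vermiculite fill = (1/1.206 − 1/1.236)/(4π×0.0678) = 0.02362 K/W
R_perlite board = (1/1.236 − 1/1.356)/(4π×0.0532) = 0.1071 K/W
R_outer film = 1/(h·4πr_o²) = 1/(25.9×4π×1.356²) = 0.001671 K/W
R_total = 0.1324 K/W
Q = ΔT/R_total = 152/0.1324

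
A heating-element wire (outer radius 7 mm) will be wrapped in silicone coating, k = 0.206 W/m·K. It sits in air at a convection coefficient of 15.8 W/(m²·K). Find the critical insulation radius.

r_cr ≈ 13 mm

For a cylinder r_cr = k/h = 0.206/15.8
r_cr = 13 mm; since the bare radius (7 mm) is below r_cr, adding a thin layer of insulation will *increase* heat loss.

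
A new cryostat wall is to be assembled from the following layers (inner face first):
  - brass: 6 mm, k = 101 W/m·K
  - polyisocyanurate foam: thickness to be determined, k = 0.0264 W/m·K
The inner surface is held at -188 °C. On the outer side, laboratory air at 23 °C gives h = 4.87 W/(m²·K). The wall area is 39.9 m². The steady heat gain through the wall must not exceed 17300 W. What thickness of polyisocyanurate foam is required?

Thermal resistances in series:
R_brass = L/(kA) = 0.006/(101×39.9) = 1.489×10^-6 K/W
R_outer film = 1/(h_o·A) = 1/(4.87×39.9) = 0.005146 K/W
Sum of the known resistances R_other = 0.005148 K/W
Required total resistance R_tot = ΔT/Q_allow = 211/17300 = 0.0122 K/W
R_polyisocyanurate foam = R_tot − R_other = 0.007049 K/W
L = R·k·A = 0.007049×0.0264×39.9

L ≈ 7.42 mm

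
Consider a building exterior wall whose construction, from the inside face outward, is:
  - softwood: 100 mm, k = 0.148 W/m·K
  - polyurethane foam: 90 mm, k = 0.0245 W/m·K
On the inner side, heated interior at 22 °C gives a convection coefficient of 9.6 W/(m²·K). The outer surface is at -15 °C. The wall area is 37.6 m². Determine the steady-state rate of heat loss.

Q ≈ 312 W

Series thermal resistances:
R_inner film = 1/(h_i·A) = 1/(9.6×37.6) = 0.00277 K/W
R_softwood = L/(kA) = 0.1/(0.148×37.6) = 0.01797 K/W
R_polyurethane foam = L/(kA) = 0.09/(0.0245×37.6) = 0.0977 K/W
R_total = 0.1184 K/W
Q = ΔT / R_total = 37 / 0.1184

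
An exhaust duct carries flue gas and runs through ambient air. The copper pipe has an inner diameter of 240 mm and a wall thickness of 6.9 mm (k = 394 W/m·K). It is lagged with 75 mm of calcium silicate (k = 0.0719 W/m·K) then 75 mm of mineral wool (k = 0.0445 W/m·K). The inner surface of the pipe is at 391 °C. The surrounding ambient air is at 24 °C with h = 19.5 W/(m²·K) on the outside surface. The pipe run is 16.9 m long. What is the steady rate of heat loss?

Q ≈ 2840 W

For a radial system each layer contributes R = ln(r_out/r_in)/(2πkL); films add R = 1/(hA).
R_copper pipe wall = ln(126.9/120)/(2π×394×16.9) = 1.336×10^-6 K/W
R_calcium silicate = ln(201.9/126.9)/(2π×0.0719×16.9) = 0.06082 K/W
R_mineral wool = ln(276.9/201.9)/(2π×0.0445×16.9) = 0.06685 K/W
R_outer film = 1/(h_o·2πr_oL) = 1/(19.5×2π×0.2769×16.9) = 0.001744 K/W
R_total = 0.1294 K/W
Q = ΔT/R_total = 367/0.1294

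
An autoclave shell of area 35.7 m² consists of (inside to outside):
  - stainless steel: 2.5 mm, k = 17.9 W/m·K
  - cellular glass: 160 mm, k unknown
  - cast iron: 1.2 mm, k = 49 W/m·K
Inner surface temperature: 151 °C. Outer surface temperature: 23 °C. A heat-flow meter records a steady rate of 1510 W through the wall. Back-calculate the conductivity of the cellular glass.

Series thermal resistances:
R_stainless steel = L/(kA) = 0.0025/(17.9×35.7) = 3.912×10^-6 K/W
R_cast iron = L/(kA) = 0.0012/(49×35.7) = 6.86×10^-7 K/W
Sum of known resistances R_other = 4.598×10^-6 K/W
Total R = ΔT/Q = 128/1510 = 0.08477 K/W
R_cellular glass = R_total − R_other = 0.08476 K/W
k = L/(R·A) = 0.16/(0.08476×35.7)

k ≈ 0.0529 W/(m·K)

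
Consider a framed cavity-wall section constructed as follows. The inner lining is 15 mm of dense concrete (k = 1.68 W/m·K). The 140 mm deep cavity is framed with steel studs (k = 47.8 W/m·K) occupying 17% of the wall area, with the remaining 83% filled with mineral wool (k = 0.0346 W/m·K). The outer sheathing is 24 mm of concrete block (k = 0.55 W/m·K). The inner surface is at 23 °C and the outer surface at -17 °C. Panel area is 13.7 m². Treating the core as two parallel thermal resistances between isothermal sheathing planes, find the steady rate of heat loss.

Q ≈ 7860 W

Sheathing layers in series; stud and cavity paths in parallel between them.
R_inner = 0.015/(1.68×13.7) = 6.517×10^-4 K/W
R_stud  = 0.14/(47.8×0.17×13.7) = 0.001258 K/W
R_cav   = 0.14/(0.0346×0.83×13.7) = 0.3558 K/W
1/R_core = 1/R_stud + 1/R_cav → R_core = 0.001253 K/W
R_outer = 0.024/(0.55×13.7) = 0.003185 K/W
R_total = 0.00509 K/W
Q = ΔT/R_total = 40/0.00509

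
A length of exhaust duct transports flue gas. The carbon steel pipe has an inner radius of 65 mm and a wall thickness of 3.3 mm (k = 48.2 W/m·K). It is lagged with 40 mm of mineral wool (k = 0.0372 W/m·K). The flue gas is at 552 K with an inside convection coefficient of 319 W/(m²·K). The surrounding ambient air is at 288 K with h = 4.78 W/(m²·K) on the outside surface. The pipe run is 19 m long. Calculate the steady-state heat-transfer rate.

Per-layer cylindrical resistances, series-summed:
R_inner film = 1/(h_i·2πr₁L) = 1/(319×2π×0.065×19) = 4.04×10^-4 K/W
R_carbon steel pipe wall = ln(68.3/65)/(2π×48.2×19) = 8.606×10^-6 K/W
R_mineral wool = ln(108.3/68.3)/(2π×0.0372×19) = 0.1038 K/W
R_outer film = 1/(h_o·2πr_oL) = 1/(4.78×2π×0.1083×19) = 0.01618 K/W
R_total = 0.1204 K/W
Q = ΔT/R_total = 264/0.1204

Q ≈ 2190 W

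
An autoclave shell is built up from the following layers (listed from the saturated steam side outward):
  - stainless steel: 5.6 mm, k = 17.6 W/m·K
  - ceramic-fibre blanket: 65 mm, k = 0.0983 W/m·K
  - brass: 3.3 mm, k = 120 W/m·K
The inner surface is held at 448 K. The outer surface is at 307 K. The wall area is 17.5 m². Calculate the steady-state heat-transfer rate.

Q ≈ 3730 W

Series thermal resistances:
R_stainless steel = L/(kA) = 0.0056/(17.6×17.5) = 1.818×10^-5 K/W
R_ceramic-fibre blanket = L/(kA) = 0.065/(0.0983×17.5) = 0.03779 K/W
R_brass = L/(kA) = 0.0033/(120×17.5) = 1.571×10^-6 K/W
R_total = 0.0378 K/W
Q = ΔT / R_total = 141 / 0.0378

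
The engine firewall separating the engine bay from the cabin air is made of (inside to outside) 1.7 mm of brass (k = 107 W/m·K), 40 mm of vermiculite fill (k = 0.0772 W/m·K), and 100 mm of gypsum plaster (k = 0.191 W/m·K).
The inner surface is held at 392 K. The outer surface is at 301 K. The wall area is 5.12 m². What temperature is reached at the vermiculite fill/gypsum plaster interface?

Series thermal resistances:
R_brass = L/(kA) = 0.0017/(107×5.12) = 3.103×10^-6 K/W
R_vermiculite fill = L/(kA) = 0.04/(0.0772×5.12) = 0.1012 K/W
R_gypsum plaster = L/(kA) = 0.1/(0.191×5.12) = 0.1023 K/W
R_total = 0.2035 K/W;  Q = ΔT/R_total = 91/0.2035 = 447.3 W
T_interface = T_inner − Q·ΣR(inner→interface) = 392 − 447×0.1012

T ≈ 347 K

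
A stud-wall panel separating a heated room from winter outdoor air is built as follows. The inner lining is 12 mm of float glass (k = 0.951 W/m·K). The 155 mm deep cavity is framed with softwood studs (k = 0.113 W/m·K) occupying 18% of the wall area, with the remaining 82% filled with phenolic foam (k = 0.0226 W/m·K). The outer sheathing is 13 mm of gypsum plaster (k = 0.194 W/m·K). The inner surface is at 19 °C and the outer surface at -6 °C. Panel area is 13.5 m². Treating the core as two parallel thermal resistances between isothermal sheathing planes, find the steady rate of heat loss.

Q ≈ 83 W

Sheathing layers in series; stud and cavity paths in parallel between them.
R_inner = 0.012/(0.951×13.5) = 9.347×10^-4 K/W
R_stud  = 0.155/(0.113×0.18×13.5) = 0.5645 K/W
R_cav   = 0.155/(0.0226×0.82×13.5) = 0.6195 K/W
1/R_core = 1/R_stud + 1/R_cav → R_core = 0.2954 K/W
R_outer = 0.013/(0.194×13.5) = 0.004964 K/W
R_total = 0.3013 K/W
Q = ΔT/R_total = 25/0.3013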